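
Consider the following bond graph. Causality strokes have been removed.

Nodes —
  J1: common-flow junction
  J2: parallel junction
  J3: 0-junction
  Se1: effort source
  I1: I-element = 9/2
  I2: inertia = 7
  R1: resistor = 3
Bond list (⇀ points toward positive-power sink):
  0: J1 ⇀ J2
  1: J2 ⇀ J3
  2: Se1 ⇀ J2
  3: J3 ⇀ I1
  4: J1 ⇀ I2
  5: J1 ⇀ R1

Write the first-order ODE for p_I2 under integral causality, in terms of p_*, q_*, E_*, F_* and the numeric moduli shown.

bond 2 |J2  (Se1: effort source, stroke at far end)
bond 0 |J1  (J2: bond 2 brought effort, rest push out)
bond 1 |J3  (common-e at J2 fixed by 2)
bond 3 |I1  (J3: bond 1 brought effort, rest push out)
bond 4 |I2  (I2 outputs flow p/I2)
bond 5 |J1  (1-jn J1 has f-setter on 4)

dp_I2/dt = -E_Se1 - 3*p_I2/7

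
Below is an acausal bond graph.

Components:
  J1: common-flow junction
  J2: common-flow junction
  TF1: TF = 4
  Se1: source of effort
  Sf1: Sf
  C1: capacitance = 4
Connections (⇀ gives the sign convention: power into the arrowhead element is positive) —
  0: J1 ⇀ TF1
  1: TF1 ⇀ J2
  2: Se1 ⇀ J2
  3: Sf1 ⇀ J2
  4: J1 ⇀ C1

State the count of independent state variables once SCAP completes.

1  (C1 all integral)

bond 2 stroke at J2  (Se1 fixes effort; stroke away)
bond 3 stroke at Sf1  (source Sf1 imposes f)
bond 1 stroke at J2  (J2: bond 3 brought flow, rest push out)
bond 0 stroke at TF1  (through TF1, causality passes straight; one stroke at TF1)
bond 4 stroke at J1  (J1: bond 0 brought flow, rest push out)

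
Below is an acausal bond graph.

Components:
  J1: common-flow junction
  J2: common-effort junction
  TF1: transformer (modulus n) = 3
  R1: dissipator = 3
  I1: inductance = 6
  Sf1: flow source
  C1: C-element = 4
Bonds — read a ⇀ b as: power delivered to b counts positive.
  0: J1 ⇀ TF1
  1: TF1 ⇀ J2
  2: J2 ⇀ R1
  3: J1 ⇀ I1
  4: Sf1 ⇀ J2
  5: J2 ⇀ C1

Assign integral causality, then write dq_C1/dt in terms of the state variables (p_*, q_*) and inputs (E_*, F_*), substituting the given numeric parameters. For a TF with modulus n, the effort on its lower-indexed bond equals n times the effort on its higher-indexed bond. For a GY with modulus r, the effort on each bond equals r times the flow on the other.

β4 →Sf1  (source Sf1 imposes f)
β3 →I1  (prefer integral on I1)
β0 →J1  (J1: bond 3 brought flow, rest push out)
β1 →TF1  (TF1: transformer flips bond 0)
β5 →J2  (C1 integral (e out))
β2 →R1  (J2 effort already set via bond 5)

dq_C1/dt = F_Sf1 + p_I1/2 - q_C1/12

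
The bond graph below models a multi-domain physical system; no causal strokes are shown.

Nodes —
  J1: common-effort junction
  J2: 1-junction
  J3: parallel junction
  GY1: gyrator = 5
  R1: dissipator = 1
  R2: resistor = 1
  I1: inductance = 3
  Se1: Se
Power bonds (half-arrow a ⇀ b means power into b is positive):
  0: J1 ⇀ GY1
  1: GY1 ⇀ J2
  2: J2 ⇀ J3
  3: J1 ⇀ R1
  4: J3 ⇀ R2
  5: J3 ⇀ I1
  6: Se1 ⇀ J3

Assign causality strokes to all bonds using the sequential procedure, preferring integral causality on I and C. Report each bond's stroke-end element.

#0 →GY1
#1 →GY1
#2 →J2
#3 →J1
#4 →R2
#5 →I1
#6 →J3

#6 stroke→J3  (source Se1 imposes e)
#2 stroke→J2  (0-jn J3 has e-setter on 6)
#4 stroke→R2  (J3: bond 6 brought effort, rest push out)
#5 stroke→I1  (0-jn J3 has e-setter on 6)
#1 stroke→GY1  (only one flow-in slot at J2)
#0 stroke→GY1  (GY GY1: same side as bond 1)
#3 stroke→J1  (only one effort-in slot at J1)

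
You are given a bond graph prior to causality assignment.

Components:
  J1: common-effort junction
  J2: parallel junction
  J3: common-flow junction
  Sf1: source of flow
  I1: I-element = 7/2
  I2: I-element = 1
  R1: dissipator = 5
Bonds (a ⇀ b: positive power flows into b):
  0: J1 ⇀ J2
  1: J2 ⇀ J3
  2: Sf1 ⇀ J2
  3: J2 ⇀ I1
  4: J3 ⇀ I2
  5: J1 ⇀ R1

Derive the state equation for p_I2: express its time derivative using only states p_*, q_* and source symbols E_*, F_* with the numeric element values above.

β2 |Sf1  (Sf1 fixes flow; stroke at Sf1)
β3 |I1  (prefer integral on I1)
β4 |I2  (I2 outputs flow p/I2)
β1 |J3  (1-jn J3 has f-setter on 4)
β0 |J2  (J2: last free bond brings effort in)
β5 |J1  (closing 0-jn rule on J1)

dp_I2/dt = 5*F_Sf1 - 10*p_I1/7 - 5*p_I2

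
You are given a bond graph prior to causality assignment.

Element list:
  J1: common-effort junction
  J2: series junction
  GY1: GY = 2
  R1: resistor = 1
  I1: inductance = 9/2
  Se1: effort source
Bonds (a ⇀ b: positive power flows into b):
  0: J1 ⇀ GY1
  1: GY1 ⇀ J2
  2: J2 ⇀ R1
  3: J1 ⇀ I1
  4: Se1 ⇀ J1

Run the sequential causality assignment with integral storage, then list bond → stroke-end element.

b4 |J1  (source Se1 imposes e)
b0 |GY1  (common-e at J1 fixed by 4)
b3 |I1  (J1 effort already set via bond 4)
b1 |GY1  (GY1: gyrator matches bond 0)
b2 |J2  (J2: bond 1 brought flow, rest push out)

β0 stroke→GY1
β1 stroke→GY1
β2 stroke→J2
β3 stroke→I1
β4 stroke→J1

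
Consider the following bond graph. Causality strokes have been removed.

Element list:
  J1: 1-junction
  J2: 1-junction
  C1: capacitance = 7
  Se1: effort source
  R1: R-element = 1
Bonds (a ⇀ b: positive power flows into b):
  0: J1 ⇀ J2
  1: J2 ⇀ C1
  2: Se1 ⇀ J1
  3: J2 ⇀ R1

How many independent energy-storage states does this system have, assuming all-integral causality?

1  (C1 all integral)

bond 2 stroke→J1  (Se1: effort source, stroke at far end)
bond 0 stroke→J2  (closing 1-jn rule on J1)
bond 1 stroke→J2  (C1 outputs effort q/C1)
bond 3 stroke→R1  (J2 needs exactly one f-in)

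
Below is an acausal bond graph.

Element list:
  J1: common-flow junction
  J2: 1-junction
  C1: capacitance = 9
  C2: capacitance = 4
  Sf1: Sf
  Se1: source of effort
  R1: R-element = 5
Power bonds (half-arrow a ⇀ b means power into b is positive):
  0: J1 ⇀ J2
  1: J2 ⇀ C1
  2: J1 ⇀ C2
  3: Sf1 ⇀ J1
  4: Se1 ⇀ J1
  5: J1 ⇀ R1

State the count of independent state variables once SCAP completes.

b3 →Sf1  (Sf1: flow source, stroke at near end)
b4 →J1  (Se1 (Se) sets effort on bond)
b0 →J1  (1-jn J1 has f-setter on 3)
b2 →J1  (J1: bond 3 brought flow, rest push out)
b5 →J1  (common-f at J1 fixed by 3)
b1 →J2  (common-f at J2 fixed by 0)

2  (C1, C2 all integral)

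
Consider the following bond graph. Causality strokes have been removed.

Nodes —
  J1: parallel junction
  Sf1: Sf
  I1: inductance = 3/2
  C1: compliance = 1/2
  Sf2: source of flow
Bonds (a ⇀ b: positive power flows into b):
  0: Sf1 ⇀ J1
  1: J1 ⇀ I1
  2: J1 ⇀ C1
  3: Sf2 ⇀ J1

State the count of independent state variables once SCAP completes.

b0 |Sf1  (Sf1 (Sf) sets flow on bond)
b3 |Sf2  (Sf2 fixes flow; stroke at Sf2)
b1 |I1  (prefer integral on I1)
b2 |J1  (closing 0-jn rule on J1)

2  (C1, I1 all integral)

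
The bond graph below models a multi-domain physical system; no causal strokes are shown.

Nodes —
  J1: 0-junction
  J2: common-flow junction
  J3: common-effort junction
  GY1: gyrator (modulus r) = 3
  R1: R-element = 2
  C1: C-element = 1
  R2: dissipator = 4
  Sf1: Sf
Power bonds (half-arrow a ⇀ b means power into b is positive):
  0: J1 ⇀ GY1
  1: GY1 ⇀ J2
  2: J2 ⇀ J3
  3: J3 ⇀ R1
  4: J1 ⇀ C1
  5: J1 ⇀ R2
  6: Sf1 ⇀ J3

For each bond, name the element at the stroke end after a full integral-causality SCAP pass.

β6 stroke→Sf1  (source Sf1 imposes f)
β4 stroke→J1  (C1 outputs effort q/C1)
β0 stroke→GY1  (0-jn J1 has e-setter on 4)
β5 stroke→R2  (J1 effort already set via bond 4)
β1 stroke→GY1  (through GY1, causality inverts; strokes same side of GY1)
β2 stroke→J2  (J2: bond 1 brought flow, rest push out)
β3 stroke→J3  (closing 0-jn rule on J3)

bond 0 |GY1
bond 1 |GY1
bond 2 |J2
bond 3 |J3
bond 4 |J1
bond 5 |R2
bond 6 |Sf1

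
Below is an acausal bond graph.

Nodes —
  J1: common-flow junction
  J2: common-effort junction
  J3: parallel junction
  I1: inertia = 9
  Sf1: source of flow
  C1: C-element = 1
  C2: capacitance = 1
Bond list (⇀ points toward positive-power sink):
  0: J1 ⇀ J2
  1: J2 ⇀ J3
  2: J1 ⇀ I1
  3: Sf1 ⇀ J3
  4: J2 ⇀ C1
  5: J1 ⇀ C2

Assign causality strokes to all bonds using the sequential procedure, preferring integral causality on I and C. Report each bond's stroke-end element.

b3 |Sf1  (Sf1 (Sf) sets flow on bond)
b1 |J3  (closing 0-jn rule on J3)
b2 |I1  (I1: I, integral causality)
b0 |J1  (J1: bond 2 brought flow, rest push out)
b5 |J1  (common-f at J1 fixed by 2)
b4 |J2  (J2 needs exactly one e-in)

b0 |J1
b1 |J3
b2 |I1
b3 |Sf1
b4 |J2
b5 |J1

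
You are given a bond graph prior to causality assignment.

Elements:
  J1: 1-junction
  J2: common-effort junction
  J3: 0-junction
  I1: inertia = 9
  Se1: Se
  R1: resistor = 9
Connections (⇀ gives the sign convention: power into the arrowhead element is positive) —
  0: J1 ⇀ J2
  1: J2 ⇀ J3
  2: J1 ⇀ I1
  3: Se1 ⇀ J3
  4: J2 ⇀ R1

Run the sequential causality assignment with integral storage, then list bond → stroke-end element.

#0 stroke at J1
#1 stroke at J2
#2 stroke at I1
#3 stroke at J3
#4 stroke at R1

b3 stroke at J3  (Se1 fixes effort; stroke away)
b1 stroke at J2  (common-e at J3 fixed by 3)
b0 stroke at J1  (J2: bond 1 brought effort, rest push out)
b4 stroke at R1  (common-e at J2 fixed by 1)
b2 stroke at I1  (closing 1-jn rule on J1)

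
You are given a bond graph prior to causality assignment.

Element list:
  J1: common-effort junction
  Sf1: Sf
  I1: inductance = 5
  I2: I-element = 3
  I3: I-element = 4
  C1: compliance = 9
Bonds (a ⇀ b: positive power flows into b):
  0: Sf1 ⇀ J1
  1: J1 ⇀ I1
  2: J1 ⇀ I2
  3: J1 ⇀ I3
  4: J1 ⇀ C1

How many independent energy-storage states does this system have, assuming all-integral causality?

b0 stroke→Sf1  (Sf1: flow source, stroke at near end)
b1 stroke→I1  (I1: I, integral causality)
b2 stroke→I2  (I2: I, integral causality)
b3 stroke→I3  (I3 outputs flow p/I3)
b4 stroke→J1  (J1: last free bond brings effort in)

4  (C1, I1, I2, I3 all integral)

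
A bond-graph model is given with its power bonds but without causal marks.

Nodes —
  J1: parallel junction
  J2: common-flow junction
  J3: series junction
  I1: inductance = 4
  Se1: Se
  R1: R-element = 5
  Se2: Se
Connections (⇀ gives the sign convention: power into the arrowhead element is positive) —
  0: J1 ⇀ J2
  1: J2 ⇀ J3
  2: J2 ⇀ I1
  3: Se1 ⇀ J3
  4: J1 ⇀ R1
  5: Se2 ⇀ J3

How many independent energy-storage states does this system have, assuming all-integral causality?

1  (I1 all integral)

#3 stroke→J3  (Se1: effort source, stroke at far end)
#5 stroke→J3  (source Se2 imposes e)
#1 stroke→J2  (J3: last free bond brings flow in)
#2 stroke→I1  (prefer integral on I1)
#0 stroke→J2  (J2 flow already set via bond 2)
#4 stroke→J1  (only one effort-in slot at J1)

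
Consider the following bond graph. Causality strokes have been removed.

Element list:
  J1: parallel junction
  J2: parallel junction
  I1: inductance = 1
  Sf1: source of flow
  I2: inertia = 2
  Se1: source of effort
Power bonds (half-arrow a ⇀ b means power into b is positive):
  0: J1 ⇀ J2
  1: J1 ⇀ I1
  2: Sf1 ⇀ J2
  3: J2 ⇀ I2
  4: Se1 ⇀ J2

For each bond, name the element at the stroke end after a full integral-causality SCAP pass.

β2 |Sf1  (source Sf1 imposes f)
β4 |J2  (Se1 (Se) sets effort on bond)
β0 |J1  (common-e at J2 fixed by 4)
β3 |I2  (0-jn J2 has e-setter on 4)
β1 |I1  (common-e at J1 fixed by 0)

b0 →J1
b1 →I1
b2 →Sf1
b3 →I2
b4 →J2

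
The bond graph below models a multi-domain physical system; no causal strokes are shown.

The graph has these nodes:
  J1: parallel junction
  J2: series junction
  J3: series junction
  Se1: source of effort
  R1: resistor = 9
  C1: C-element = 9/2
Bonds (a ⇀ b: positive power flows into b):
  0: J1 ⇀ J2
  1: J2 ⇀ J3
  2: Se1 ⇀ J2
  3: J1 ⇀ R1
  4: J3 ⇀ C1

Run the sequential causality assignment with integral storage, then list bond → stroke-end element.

#0 |J1
#1 |J2
#2 |J2
#3 |R1
#4 |J3

b2 |J2  (Se1 (Se) sets effort on bond)
b4 |J3  (C1: C, integral causality)
b1 |J2  (J3 needs exactly one f-in)
b0 |J1  (only one flow-in slot at J2)
b3 |R1  (J1: bond 0 brought effort, rest push out)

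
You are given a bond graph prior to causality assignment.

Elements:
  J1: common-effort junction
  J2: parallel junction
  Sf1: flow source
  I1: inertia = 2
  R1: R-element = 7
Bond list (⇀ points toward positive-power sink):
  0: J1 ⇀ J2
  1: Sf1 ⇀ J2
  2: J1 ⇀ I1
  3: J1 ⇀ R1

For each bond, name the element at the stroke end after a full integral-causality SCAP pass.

#0 |J2
#1 |Sf1
#2 |I1
#3 |J1

bond 1 |Sf1  (Sf1 fixes flow; stroke at Sf1)
bond 0 |J2  (closing 0-jn rule on J2)
bond 2 |I1  (I1 outputs flow p/I1)
bond 3 |J1  (J1: last free bond brings effort in)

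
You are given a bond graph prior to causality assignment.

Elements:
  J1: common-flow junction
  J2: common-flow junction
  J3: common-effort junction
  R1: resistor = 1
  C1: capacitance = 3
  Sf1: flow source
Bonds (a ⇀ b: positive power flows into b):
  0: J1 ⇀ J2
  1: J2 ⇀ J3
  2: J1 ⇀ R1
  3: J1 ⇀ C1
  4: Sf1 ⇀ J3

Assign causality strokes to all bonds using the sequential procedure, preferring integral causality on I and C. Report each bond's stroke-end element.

#0 →J2
#1 →J3
#2 →J1
#3 →J1
#4 →Sf1

b4 stroke→Sf1  (Sf1 (Sf) sets flow on bond)
b1 stroke→J3  (closing 0-jn rule on J3)
b0 stroke→J2  (1-jn J2 has f-setter on 1)
b2 stroke→J1  (1-jn J1 has f-setter on 0)
b3 stroke→J1  (J1: bond 0 brought flow, rest push out)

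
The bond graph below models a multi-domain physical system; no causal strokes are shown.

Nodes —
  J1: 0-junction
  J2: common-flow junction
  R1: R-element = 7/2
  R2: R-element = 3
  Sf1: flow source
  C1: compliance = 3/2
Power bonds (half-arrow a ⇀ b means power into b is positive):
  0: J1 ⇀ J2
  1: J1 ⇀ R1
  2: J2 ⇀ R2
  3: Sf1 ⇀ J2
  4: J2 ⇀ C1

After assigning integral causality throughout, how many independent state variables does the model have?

1  (C1 all integral)

β3 →Sf1  (Sf1: flow source, stroke at near end)
β0 →J2  (J2 flow already set via bond 3)
β2 →J2  (1-jn J2 has f-setter on 3)
β4 →J2  (J2: bond 3 brought flow, rest push out)
β1 →J1  (closing 0-jn rule on J1)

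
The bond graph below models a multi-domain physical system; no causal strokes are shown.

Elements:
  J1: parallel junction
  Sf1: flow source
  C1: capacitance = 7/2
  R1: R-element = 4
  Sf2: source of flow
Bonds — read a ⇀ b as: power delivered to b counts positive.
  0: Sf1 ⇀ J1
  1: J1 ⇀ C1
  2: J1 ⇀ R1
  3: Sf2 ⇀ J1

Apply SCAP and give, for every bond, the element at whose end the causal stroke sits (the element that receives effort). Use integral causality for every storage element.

bond 0 stroke→Sf1  (source Sf1 imposes f)
bond 3 stroke→Sf2  (Sf2: flow source, stroke at near end)
bond 1 stroke→J1  (prefer integral on C1)
bond 2 stroke→R1  (0-jn J1 has e-setter on 1)

β0 →Sf1
β1 →J1
β2 →R1
β3 →Sf2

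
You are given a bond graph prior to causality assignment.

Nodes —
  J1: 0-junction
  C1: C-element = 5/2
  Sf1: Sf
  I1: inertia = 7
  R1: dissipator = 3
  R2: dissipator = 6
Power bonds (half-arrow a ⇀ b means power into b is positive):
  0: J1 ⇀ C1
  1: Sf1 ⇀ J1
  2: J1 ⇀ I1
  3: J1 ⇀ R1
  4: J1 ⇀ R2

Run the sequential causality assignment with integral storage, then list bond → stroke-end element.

b1 →Sf1  (Sf1: flow source, stroke at near end)
b0 →J1  (C1 outputs effort q/C1)
b2 →I1  (0-jn J1 has e-setter on 0)
b3 →R1  (J1 effort already set via bond 0)
b4 →R2  (J1: bond 0 brought effort, rest push out)

#0 stroke at J1
#1 stroke at Sf1
#2 stroke at I1
#3 stroke at R1
#4 stroke at R2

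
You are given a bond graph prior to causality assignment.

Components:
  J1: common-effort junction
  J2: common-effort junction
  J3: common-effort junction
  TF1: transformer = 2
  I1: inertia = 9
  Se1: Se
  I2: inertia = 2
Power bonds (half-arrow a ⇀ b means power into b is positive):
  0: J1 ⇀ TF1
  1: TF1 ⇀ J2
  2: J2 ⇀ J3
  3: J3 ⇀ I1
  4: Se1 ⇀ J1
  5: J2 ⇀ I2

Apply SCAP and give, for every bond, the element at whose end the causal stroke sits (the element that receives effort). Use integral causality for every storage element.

bond 4 stroke→J1  (Se1 (Se) sets effort on bond)
bond 0 stroke→TF1  (common-e at J1 fixed by 4)
bond 1 stroke→J2  (through TF1, causality passes straight; one stroke at TF1)
bond 2 stroke→J3  (common-e at J2 fixed by 1)
bond 5 stroke→I2  (common-e at J2 fixed by 1)
bond 3 stroke→I1  (0-jn J3 has e-setter on 2)

#0 |TF1
#1 |J2
#2 |J3
#3 |I1
#4 |J1
#5 |I2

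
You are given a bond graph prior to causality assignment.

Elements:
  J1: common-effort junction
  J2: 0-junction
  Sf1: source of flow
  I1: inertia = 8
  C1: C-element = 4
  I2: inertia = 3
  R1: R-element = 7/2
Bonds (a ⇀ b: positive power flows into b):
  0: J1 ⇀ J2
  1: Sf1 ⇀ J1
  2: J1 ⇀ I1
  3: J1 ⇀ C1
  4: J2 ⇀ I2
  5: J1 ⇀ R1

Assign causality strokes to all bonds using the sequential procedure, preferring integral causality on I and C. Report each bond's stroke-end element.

#0 stroke→J2
#1 stroke→Sf1
#2 stroke→I1
#3 stroke→J1
#4 stroke→I2
#5 stroke→R1

β1 stroke at Sf1  (Sf1 fixes flow; stroke at Sf1)
β2 stroke at I1  (I1: I, integral causality)
β3 stroke at J1  (C1 outputs effort q/C1)
β0 stroke at J2  (common-e at J1 fixed by 3)
β5 stroke at R1  (J1: bond 3 brought effort, rest push out)
β4 stroke at I2  (J2: bond 0 brought effort, rest push out)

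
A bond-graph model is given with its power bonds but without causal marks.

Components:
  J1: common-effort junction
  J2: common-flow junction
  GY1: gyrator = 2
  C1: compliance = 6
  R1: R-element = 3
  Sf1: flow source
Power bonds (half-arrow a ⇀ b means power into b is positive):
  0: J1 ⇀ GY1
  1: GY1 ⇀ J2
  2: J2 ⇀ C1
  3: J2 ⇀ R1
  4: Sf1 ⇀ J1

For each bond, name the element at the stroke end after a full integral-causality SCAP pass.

bond 0 stroke at J1
bond 1 stroke at J2
bond 2 stroke at J2
bond 3 stroke at R1
bond 4 stroke at Sf1

bond 4 stroke at Sf1  (source Sf1 imposes f)
bond 0 stroke at J1  (only one effort-in slot at J1)
bond 1 stroke at J2  (through GY1, causality inverts; strokes same side of GY1)
bond 2 stroke at J2  (C1 outputs effort q/C1)
bond 3 stroke at R1  (only one flow-in slot at J2)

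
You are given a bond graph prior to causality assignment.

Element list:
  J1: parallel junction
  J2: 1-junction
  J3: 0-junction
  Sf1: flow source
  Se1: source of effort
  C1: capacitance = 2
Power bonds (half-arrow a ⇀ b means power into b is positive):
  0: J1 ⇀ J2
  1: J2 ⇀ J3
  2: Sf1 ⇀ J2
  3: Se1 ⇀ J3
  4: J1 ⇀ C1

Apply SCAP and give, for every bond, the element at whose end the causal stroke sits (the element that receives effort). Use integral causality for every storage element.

b0 |J2
b1 |J2
b2 |Sf1
b3 |J3
b4 |J1

#2 stroke→Sf1  (Sf1 (Sf) sets flow on bond)
#3 stroke→J3  (Se1 (Se) sets effort on bond)
#0 stroke→J2  (J2: bond 2 brought flow, rest push out)
#1 stroke→J2  (J2: bond 2 brought flow, rest push out)
#4 stroke→J1  (only one effort-in slot at J1)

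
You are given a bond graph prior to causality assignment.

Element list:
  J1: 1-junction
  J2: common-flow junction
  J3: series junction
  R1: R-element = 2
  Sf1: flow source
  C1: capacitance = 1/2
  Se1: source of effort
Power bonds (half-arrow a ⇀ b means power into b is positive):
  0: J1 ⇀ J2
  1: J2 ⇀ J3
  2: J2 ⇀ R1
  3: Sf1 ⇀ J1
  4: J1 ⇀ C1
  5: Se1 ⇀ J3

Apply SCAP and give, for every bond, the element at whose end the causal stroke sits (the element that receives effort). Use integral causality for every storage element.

#0 →J1
#1 →J2
#2 →J2
#3 →Sf1
#4 →J1
#5 →J3

b3 →Sf1  (Sf1 (Sf) sets flow on bond)
b5 →J3  (Se1: effort source, stroke at far end)
b0 →J1  (common-f at J1 fixed by 3)
b4 →J1  (1-jn J1 has f-setter on 3)
b1 →J2  (1-jn J2 has f-setter on 0)
b2 →J2  (1-jn J2 has f-setter on 0)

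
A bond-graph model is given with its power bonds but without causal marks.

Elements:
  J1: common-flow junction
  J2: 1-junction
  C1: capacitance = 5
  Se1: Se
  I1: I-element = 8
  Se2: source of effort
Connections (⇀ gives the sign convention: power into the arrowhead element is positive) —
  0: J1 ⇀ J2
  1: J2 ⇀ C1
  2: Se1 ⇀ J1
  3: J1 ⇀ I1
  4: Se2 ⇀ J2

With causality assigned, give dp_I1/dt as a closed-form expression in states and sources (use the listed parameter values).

dp_I1/dt = E_Se1 + E_Se2 - q_C1/5

b2 →J1  (Se1 fixes effort; stroke away)
b4 →J2  (Se2: effort source, stroke at far end)
b1 →J2  (C1: C, integral causality)
b0 →J1  (J2: last free bond brings flow in)
b3 →I1  (J1: last free bond brings flow in)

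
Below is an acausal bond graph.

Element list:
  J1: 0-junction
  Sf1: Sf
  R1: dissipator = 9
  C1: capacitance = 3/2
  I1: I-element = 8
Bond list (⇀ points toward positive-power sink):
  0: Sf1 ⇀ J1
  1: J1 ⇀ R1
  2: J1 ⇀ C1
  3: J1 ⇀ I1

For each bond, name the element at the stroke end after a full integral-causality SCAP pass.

β0 stroke at Sf1  (Sf1: flow source, stroke at near end)
β2 stroke at J1  (prefer integral on C1)
β1 stroke at R1  (common-e at J1 fixed by 2)
β3 stroke at I1  (J1: bond 2 brought effort, rest push out)

#0 stroke→Sf1
#1 stroke→R1
#2 stroke→J1
#3 stroke→I1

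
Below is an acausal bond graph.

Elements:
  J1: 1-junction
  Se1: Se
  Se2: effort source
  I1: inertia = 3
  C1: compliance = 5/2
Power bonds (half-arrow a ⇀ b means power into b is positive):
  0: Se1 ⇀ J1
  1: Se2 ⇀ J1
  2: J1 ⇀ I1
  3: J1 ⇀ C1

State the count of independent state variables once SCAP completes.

2  (C1, I1 all integral)

b0 stroke at J1  (Se1 fixes effort; stroke away)
b1 stroke at J1  (Se2 fixes effort; stroke away)
b2 stroke at I1  (I1 outputs flow p/I1)
b3 stroke at J1  (J1 flow already set via bond 2)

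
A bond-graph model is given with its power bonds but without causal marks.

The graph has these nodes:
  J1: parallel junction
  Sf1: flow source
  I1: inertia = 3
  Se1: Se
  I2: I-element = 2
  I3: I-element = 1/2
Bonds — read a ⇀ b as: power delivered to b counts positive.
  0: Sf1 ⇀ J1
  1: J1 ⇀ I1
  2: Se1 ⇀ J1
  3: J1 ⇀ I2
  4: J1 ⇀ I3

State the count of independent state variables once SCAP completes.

#0 stroke→Sf1  (Sf1: flow source, stroke at near end)
#2 stroke→J1  (Se1 fixes effort; stroke away)
#1 stroke→I1  (common-e at J1 fixed by 2)
#3 stroke→I2  (common-e at J1 fixed by 2)
#4 stroke→I3  (0-jn J1 has e-setter on 2)

3  (I1, I2, I3 all integral)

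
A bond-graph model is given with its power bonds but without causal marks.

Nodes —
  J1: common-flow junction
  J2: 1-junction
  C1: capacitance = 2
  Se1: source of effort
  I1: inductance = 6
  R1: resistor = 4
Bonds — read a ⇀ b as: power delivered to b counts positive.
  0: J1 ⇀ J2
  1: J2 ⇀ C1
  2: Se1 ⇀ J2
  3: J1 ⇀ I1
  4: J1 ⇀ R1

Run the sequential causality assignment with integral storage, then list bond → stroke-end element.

b0 |J1
b1 |J2
b2 |J2
b3 |I1
b4 |J1

#2 |J2  (Se1 fixes effort; stroke away)
#1 |J2  (C1: C, integral causality)
#0 |J1  (J2 needs exactly one f-in)
#3 |I1  (I1 outputs flow p/I1)
#4 |J1  (common-f at J1 fixed by 3)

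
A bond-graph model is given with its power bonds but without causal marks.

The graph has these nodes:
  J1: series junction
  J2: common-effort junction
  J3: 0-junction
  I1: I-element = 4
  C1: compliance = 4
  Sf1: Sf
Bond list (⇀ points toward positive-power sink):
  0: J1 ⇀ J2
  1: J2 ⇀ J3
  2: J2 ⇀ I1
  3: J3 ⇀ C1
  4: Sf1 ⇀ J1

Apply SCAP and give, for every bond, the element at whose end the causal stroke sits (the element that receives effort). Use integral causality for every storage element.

#0 stroke at J1
#1 stroke at J2
#2 stroke at I1
#3 stroke at J3
#4 stroke at Sf1

bond 4 |Sf1  (Sf1 (Sf) sets flow on bond)
bond 0 |J1  (J1: bond 4 brought flow, rest push out)
bond 2 |I1  (I1: I, integral causality)
bond 1 |J2  (closing 0-jn rule on J2)
bond 3 |J3  (J3: last free bond brings effort in)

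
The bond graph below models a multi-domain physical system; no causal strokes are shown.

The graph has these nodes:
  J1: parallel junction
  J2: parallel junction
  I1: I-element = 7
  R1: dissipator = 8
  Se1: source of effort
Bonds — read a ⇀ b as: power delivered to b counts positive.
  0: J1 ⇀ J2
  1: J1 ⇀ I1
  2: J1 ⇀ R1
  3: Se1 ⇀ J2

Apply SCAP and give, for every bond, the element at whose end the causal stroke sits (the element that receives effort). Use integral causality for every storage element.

bond 3 →J2  (source Se1 imposes e)
bond 0 →J1  (0-jn J2 has e-setter on 3)
bond 1 →I1  (J1: bond 0 brought effort, rest push out)
bond 2 →R1  (0-jn J1 has e-setter on 0)

bond 0 stroke→J1
bond 1 stroke→I1
bond 2 stroke→R1
bond 3 stroke→J2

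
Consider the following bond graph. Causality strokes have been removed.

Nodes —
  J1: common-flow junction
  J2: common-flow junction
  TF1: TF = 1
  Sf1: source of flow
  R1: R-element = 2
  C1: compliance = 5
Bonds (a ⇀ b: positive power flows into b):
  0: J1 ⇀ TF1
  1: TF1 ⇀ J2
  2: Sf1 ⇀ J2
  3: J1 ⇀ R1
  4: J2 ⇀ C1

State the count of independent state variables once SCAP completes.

b2 →Sf1  (source Sf1 imposes f)
b1 →J2  (1-jn J2 has f-setter on 2)
b4 →J2  (1-jn J2 has f-setter on 2)
b0 →TF1  (through TF1, causality passes straight; one stroke at TF1)
b3 →J1  (J1 flow already set via bond 0)

1  (C1 all integral)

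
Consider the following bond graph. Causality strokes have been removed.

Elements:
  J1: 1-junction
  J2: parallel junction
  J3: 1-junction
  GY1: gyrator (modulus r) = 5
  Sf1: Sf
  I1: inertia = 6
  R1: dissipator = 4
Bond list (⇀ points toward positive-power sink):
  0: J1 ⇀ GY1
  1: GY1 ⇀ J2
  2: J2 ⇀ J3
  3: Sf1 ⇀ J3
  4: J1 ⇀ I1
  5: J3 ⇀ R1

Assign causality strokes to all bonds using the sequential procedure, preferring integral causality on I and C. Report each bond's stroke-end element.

bond 0 |J1
bond 1 |J2
bond 2 |J3
bond 3 |Sf1
bond 4 |I1
bond 5 |J3

β3 stroke at Sf1  (Sf1 (Sf) sets flow on bond)
β2 stroke at J3  (1-jn J3 has f-setter on 3)
β5 stroke at J3  (common-f at J3 fixed by 3)
β1 stroke at J2  (closing 0-jn rule on J2)
β0 stroke at J1  (GY GY1: same side as bond 1)
β4 stroke at I1  (closing 1-jn rule on J1)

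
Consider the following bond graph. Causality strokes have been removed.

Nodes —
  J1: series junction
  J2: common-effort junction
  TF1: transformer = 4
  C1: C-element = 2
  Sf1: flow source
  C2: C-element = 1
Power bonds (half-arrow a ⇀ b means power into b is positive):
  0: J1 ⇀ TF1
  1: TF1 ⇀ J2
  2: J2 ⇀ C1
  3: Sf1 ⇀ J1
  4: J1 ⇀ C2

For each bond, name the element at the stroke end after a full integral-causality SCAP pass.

b3 |Sf1  (Sf1 fixes flow; stroke at Sf1)
b0 |J1  (common-f at J1 fixed by 3)
b4 |J1  (J1 flow already set via bond 3)
b1 |TF1  (TF1: transformer flips bond 0)
b2 |J2  (closing 0-jn rule on J2)

b0 |J1
b1 |TF1
b2 |J2
b3 |Sf1
b4 |J1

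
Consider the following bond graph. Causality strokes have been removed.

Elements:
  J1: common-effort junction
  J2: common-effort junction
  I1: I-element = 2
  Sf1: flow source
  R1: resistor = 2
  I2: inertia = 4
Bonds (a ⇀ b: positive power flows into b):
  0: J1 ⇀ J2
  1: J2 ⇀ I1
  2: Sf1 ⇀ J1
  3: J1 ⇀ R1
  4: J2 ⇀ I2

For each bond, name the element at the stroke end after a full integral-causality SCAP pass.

b0 stroke→J2
b1 stroke→I1
b2 stroke→Sf1
b3 stroke→J1
b4 stroke→I2

β2 |Sf1  (Sf1: flow source, stroke at near end)
β1 |I1  (prefer integral on I1)
β4 |I2  (I2 integral (f out))
β0 |J2  (closing 0-jn rule on J2)
β3 |J1  (J1: last free bond brings effort in)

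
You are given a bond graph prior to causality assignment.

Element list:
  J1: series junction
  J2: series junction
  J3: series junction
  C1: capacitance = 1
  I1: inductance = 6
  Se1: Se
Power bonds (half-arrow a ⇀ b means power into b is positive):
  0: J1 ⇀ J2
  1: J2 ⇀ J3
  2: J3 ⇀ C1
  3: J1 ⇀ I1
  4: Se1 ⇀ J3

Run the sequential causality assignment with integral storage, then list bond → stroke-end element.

bond 0 stroke→J1
bond 1 stroke→J2
bond 2 stroke→J3
bond 3 stroke→I1
bond 4 stroke→J3

#4 |J3  (Se1 fixes effort; stroke away)
#2 |J3  (prefer integral on C1)
#1 |J2  (closing 1-jn rule on J3)
#0 |J1  (J2 needs exactly one f-in)
#3 |I1  (J1 needs exactly one f-in)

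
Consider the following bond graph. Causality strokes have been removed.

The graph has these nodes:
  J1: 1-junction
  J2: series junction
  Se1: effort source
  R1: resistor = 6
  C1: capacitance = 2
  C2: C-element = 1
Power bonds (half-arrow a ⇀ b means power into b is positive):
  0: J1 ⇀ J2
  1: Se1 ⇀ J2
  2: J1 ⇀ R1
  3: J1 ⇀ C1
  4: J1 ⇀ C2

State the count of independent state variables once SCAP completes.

2  (C1, C2 all integral)

b1 |J2  (Se1 fixes effort; stroke away)
b0 |J1  (J2: last free bond brings flow in)
b3 |J1  (prefer integral on C1)
b4 |J1  (C2 integral (e out))
b2 |R1  (only one flow-in slot at J1)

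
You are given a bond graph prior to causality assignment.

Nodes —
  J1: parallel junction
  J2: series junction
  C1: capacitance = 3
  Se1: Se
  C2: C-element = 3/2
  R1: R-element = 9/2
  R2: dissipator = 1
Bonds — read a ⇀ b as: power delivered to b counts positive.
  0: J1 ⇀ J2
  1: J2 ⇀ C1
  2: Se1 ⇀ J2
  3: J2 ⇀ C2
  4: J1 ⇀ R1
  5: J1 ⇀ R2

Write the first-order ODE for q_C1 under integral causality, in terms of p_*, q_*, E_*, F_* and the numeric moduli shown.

dq_C1/dt = 11*E_Se1/9 - 11*q_C1/27 - 22*q_C2/27

b2 stroke at J2  (source Se1 imposes e)
b1 stroke at J2  (C1 outputs effort q/C1)
b3 stroke at J2  (prefer integral on C2)
b0 stroke at J1  (J2: last free bond brings flow in)
b4 stroke at R1  (common-e at J1 fixed by 0)
b5 stroke at R2  (J1: bond 0 brought effort, rest push out)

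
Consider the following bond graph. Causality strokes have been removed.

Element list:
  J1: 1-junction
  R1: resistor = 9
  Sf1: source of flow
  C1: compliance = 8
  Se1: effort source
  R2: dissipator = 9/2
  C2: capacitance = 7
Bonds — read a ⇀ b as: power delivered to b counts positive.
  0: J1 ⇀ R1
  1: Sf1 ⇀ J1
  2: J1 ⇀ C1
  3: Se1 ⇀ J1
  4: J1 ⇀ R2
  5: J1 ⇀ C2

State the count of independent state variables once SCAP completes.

β1 →Sf1  (Sf1: flow source, stroke at near end)
β3 →J1  (Se1 (Se) sets effort on bond)
β0 →J1  (J1 flow already set via bond 1)
β2 →J1  (J1 flow already set via bond 1)
β4 →J1  (J1: bond 1 brought flow, rest push out)
β5 →J1  (1-jn J1 has f-setter on 1)

2  (C1, C2 all integral)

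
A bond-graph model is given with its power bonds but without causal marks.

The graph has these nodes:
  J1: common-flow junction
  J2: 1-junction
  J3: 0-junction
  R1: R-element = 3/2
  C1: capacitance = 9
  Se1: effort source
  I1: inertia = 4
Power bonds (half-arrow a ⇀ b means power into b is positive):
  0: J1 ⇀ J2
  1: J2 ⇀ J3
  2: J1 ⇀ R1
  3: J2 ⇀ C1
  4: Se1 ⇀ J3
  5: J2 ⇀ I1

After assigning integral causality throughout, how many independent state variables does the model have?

b4 |J3  (Se1 (Se) sets effort on bond)
b1 |J2  (common-e at J3 fixed by 4)
b3 |J2  (C1 integral (e out))
b5 |I1  (I1 integral (f out))
b0 |J2  (J2: bond 5 brought flow, rest push out)
b2 |J1  (1-jn J1 has f-setter on 0)

2  (C1, I1 all integral)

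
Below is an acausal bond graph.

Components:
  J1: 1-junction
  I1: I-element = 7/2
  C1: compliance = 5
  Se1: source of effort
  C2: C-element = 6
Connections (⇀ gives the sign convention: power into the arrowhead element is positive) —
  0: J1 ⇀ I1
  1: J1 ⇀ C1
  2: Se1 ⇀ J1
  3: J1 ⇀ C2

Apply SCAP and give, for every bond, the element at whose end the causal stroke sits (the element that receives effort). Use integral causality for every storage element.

#0 |I1
#1 |J1
#2 |J1
#3 |J1

#2 stroke at J1  (Se1: effort source, stroke at far end)
#0 stroke at I1  (I1: I, integral causality)
#1 stroke at J1  (J1 flow already set via bond 0)
#3 stroke at J1  (1-jn J1 has f-setter on 0)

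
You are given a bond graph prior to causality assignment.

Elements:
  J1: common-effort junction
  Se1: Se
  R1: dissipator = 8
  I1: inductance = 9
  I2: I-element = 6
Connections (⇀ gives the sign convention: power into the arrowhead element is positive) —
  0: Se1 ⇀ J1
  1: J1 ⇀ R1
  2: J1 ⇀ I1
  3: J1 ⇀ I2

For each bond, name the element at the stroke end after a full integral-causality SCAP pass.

#0 |J1
#1 |R1
#2 |I1
#3 |I2

#0 →J1  (Se1 fixes effort; stroke away)
#1 →R1  (common-e at J1 fixed by 0)
#2 →I1  (0-jn J1 has e-setter on 0)
#3 →I2  (J1 effort already set via bond 0)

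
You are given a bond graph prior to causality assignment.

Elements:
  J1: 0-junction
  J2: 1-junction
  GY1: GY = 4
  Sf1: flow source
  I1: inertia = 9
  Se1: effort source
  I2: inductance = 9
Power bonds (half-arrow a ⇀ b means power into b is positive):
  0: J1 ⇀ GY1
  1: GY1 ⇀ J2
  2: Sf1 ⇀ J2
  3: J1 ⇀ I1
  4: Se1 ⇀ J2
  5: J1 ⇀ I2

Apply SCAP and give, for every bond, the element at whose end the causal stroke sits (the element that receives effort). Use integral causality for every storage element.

#0 stroke at J1
#1 stroke at J2
#2 stroke at Sf1
#3 stroke at I1
#4 stroke at J2
#5 stroke at I2

bond 2 |Sf1  (Sf1: flow source, stroke at near end)
bond 4 |J2  (source Se1 imposes e)
bond 1 |J2  (1-jn J2 has f-setter on 2)
bond 0 |J1  (GY1 both-in/both-out from 1)
bond 3 |I1  (0-jn J1 has e-setter on 0)
bond 5 |I2  (0-jn J1 has e-setter on 0)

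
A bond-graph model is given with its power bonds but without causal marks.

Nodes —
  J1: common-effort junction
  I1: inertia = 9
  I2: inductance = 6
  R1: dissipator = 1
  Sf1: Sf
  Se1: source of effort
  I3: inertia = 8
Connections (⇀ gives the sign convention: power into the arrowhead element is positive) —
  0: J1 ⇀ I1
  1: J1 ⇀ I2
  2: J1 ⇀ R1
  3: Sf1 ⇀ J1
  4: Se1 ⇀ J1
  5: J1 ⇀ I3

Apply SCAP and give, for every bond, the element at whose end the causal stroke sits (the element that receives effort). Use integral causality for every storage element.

#0 stroke at I1
#1 stroke at I2
#2 stroke at R1
#3 stroke at Sf1
#4 stroke at J1
#5 stroke at I3

bond 3 |Sf1  (Sf1 (Sf) sets flow on bond)
bond 4 |J1  (source Se1 imposes e)
bond 0 |I1  (0-jn J1 has e-setter on 4)
bond 1 |I2  (J1 effort already set via bond 4)
bond 2 |R1  (J1 effort already set via bond 4)
bond 5 |I3  (J1: bond 4 brought effort, rest push out)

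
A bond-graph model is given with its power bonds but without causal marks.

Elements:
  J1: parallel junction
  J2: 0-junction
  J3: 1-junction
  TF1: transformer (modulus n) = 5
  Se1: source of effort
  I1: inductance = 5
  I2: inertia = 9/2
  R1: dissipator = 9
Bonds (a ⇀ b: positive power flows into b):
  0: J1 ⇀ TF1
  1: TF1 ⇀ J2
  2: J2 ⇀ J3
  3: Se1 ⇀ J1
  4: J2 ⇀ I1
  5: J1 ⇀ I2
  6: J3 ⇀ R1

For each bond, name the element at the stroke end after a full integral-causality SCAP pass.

β3 stroke at J1  (Se1 (Se) sets effort on bond)
β0 stroke at TF1  (common-e at J1 fixed by 3)
β5 stroke at I2  (common-e at J1 fixed by 3)
β1 stroke at J2  (TF TF1: opposite of bond 0)
β2 stroke at J3  (common-e at J2 fixed by 1)
β4 stroke at I1  (0-jn J2 has e-setter on 1)
β6 stroke at R1  (J3: last free bond brings flow in)

β0 →TF1
β1 →J2
β2 →J3
β3 →J1
β4 →I1
β5 →I2
β6 →R1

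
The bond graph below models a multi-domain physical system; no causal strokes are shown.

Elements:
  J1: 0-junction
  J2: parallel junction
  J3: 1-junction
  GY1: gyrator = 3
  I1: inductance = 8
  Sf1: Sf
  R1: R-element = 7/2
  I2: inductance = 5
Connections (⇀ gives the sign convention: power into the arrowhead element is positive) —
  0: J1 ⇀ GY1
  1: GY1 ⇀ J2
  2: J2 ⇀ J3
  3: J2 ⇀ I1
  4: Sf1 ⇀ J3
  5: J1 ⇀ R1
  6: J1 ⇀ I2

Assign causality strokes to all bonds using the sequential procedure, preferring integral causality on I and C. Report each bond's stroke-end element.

bond 4 →Sf1  (Sf1: flow source, stroke at near end)
bond 2 →J3  (J3 flow already set via bond 4)
bond 3 →I1  (prefer integral on I1)
bond 1 →J2  (only one effort-in slot at J2)
bond 0 →J1  (GY1 both-in/both-out from 1)
bond 5 →R1  (common-e at J1 fixed by 0)
bond 6 →I2  (common-e at J1 fixed by 0)

b0 |J1
b1 |J2
b2 |J3
b3 |I1
b4 |Sf1
b5 |R1
b6 |I2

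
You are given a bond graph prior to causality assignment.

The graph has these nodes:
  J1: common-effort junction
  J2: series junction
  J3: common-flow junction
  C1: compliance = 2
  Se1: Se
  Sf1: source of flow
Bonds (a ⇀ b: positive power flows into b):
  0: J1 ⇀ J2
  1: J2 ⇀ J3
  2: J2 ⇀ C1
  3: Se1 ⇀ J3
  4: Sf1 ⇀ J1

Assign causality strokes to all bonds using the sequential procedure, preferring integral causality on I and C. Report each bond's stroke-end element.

β3 →J3  (Se1 fixes effort; stroke away)
β4 →Sf1  (Sf1 fixes flow; stroke at Sf1)
β0 →J1  (J1: last free bond brings effort in)
β1 →J2  (common-f at J2 fixed by 0)
β2 →J2  (1-jn J2 has f-setter on 0)

bond 0 stroke at J1
bond 1 stroke at J2
bond 2 stroke at J2
bond 3 stroke at J3
bond 4 stroke at Sf1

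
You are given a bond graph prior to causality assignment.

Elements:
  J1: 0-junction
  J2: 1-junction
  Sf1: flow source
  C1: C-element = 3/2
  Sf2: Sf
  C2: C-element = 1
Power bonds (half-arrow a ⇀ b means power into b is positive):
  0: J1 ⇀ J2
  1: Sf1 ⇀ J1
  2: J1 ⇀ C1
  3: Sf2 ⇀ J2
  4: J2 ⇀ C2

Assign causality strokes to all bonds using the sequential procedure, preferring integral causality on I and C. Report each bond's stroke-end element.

b1 stroke→Sf1  (source Sf1 imposes f)
b3 stroke→Sf2  (source Sf2 imposes f)
b0 stroke→J2  (1-jn J2 has f-setter on 3)
b4 stroke→J2  (J2 flow already set via bond 3)
b2 stroke→J1  (closing 0-jn rule on J1)

bond 0 stroke→J2
bond 1 stroke→Sf1
bond 2 stroke→J1
bond 3 stroke→Sf2
bond 4 stroke→J2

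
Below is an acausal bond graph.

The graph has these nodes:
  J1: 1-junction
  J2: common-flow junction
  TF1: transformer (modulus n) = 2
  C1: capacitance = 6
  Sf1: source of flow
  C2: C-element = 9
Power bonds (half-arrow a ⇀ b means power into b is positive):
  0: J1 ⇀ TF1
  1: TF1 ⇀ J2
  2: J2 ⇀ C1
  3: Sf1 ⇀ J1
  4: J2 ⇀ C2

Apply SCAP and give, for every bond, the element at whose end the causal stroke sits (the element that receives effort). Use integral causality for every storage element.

bond 0 stroke→J1
bond 1 stroke→TF1
bond 2 stroke→J2
bond 3 stroke→Sf1
bond 4 stroke→J2

#3 stroke→Sf1  (source Sf1 imposes f)
#0 stroke→J1  (common-f at J1 fixed by 3)
#1 stroke→TF1  (TF TF1: opposite of bond 0)
#2 stroke→J2  (J2 flow already set via bond 1)
#4 stroke→J2  (J2 flow already set via bond 1)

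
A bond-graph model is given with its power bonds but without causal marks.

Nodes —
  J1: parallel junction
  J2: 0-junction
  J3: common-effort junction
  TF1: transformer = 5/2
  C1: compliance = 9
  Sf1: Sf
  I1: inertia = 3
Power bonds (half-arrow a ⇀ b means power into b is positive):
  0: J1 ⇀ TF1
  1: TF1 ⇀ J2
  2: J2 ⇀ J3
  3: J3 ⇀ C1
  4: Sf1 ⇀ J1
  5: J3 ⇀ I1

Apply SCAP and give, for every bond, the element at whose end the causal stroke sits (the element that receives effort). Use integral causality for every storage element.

b0 |J1
b1 |TF1
b2 |J2
b3 |J3
b4 |Sf1
b5 |I1

#4 stroke→Sf1  (Sf1 fixes flow; stroke at Sf1)
#0 stroke→J1  (only one effort-in slot at J1)
#1 stroke→TF1  (through TF1, causality passes straight; one stroke at TF1)
#2 stroke→J2  (J2 needs exactly one e-in)
#3 stroke→J3  (C1: C, integral causality)
#5 stroke→I1  (0-jn J3 has e-setter on 3)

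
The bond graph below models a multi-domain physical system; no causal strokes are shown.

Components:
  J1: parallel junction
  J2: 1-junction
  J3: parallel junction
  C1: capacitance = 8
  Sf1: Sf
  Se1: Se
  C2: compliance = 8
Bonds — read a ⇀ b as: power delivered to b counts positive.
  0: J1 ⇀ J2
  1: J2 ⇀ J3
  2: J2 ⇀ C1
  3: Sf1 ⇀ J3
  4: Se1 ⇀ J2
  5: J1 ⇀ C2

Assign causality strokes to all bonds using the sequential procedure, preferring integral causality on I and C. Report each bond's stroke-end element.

bond 3 →Sf1  (Sf1 fixes flow; stroke at Sf1)
bond 4 →J2  (source Se1 imposes e)
bond 1 →J3  (J3 needs exactly one e-in)
bond 0 →J2  (J2 flow already set via bond 1)
bond 2 →J2  (J2 flow already set via bond 1)
bond 5 →J1  (only one effort-in slot at J1)

bond 0 stroke at J2
bond 1 stroke at J3
bond 2 stroke at J2
bond 3 stroke at Sf1
bond 4 stroke at J2
bond 5 stroke at J1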